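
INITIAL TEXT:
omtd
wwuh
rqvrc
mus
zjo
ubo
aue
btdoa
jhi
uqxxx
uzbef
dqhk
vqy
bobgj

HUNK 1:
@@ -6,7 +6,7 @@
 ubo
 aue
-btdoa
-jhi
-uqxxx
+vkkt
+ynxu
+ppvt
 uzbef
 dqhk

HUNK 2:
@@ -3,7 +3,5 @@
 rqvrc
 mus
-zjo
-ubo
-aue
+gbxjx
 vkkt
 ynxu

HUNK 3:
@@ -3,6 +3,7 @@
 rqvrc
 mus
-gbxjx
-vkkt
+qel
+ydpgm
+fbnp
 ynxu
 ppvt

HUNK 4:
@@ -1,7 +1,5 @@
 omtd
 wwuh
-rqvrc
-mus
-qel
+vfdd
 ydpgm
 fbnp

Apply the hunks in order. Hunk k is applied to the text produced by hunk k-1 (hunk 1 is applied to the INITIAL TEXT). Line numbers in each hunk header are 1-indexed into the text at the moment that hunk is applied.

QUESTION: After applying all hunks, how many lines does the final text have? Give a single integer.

Hunk 1: at line 6 remove [btdoa,jhi,uqxxx] add [vkkt,ynxu,ppvt] -> 14 lines: omtd wwuh rqvrc mus zjo ubo aue vkkt ynxu ppvt uzbef dqhk vqy bobgj
Hunk 2: at line 3 remove [zjo,ubo,aue] add [gbxjx] -> 12 lines: omtd wwuh rqvrc mus gbxjx vkkt ynxu ppvt uzbef dqhk vqy bobgj
Hunk 3: at line 3 remove [gbxjx,vkkt] add [qel,ydpgm,fbnp] -> 13 lines: omtd wwuh rqvrc mus qel ydpgm fbnp ynxu ppvt uzbef dqhk vqy bobgj
Hunk 4: at line 1 remove [rqvrc,mus,qel] add [vfdd] -> 11 lines: omtd wwuh vfdd ydpgm fbnp ynxu ppvt uzbef dqhk vqy bobgj
Final line count: 11

Answer: 11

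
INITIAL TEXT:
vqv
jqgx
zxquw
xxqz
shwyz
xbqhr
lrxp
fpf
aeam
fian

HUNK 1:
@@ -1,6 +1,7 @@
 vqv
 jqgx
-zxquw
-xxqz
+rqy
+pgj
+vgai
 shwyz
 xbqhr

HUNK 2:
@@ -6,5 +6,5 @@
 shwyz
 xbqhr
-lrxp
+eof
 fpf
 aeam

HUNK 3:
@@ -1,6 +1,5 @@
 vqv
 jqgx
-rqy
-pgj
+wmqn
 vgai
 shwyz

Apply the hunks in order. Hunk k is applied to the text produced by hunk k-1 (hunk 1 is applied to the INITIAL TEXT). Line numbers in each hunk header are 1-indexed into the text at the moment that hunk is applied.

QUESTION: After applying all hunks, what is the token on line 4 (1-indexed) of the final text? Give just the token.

Answer: vgai

Derivation:
Hunk 1: at line 1 remove [zxquw,xxqz] add [rqy,pgj,vgai] -> 11 lines: vqv jqgx rqy pgj vgai shwyz xbqhr lrxp fpf aeam fian
Hunk 2: at line 6 remove [lrxp] add [eof] -> 11 lines: vqv jqgx rqy pgj vgai shwyz xbqhr eof fpf aeam fian
Hunk 3: at line 1 remove [rqy,pgj] add [wmqn] -> 10 lines: vqv jqgx wmqn vgai shwyz xbqhr eof fpf aeam fian
Final line 4: vgai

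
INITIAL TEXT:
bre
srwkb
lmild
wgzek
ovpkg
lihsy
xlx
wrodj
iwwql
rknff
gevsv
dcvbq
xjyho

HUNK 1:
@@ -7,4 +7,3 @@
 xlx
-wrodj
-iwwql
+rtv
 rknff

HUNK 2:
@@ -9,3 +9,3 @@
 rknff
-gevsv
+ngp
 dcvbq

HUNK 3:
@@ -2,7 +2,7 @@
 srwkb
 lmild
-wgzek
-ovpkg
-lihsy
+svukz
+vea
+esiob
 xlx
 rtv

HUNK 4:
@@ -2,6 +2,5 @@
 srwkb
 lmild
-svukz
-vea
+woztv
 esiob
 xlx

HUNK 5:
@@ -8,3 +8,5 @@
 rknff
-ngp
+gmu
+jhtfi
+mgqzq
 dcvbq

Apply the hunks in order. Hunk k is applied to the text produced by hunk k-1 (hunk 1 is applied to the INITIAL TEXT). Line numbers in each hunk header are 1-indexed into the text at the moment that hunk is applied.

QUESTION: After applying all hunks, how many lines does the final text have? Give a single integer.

Hunk 1: at line 7 remove [wrodj,iwwql] add [rtv] -> 12 lines: bre srwkb lmild wgzek ovpkg lihsy xlx rtv rknff gevsv dcvbq xjyho
Hunk 2: at line 9 remove [gevsv] add [ngp] -> 12 lines: bre srwkb lmild wgzek ovpkg lihsy xlx rtv rknff ngp dcvbq xjyho
Hunk 3: at line 2 remove [wgzek,ovpkg,lihsy] add [svukz,vea,esiob] -> 12 lines: bre srwkb lmild svukz vea esiob xlx rtv rknff ngp dcvbq xjyho
Hunk 4: at line 2 remove [svukz,vea] add [woztv] -> 11 lines: bre srwkb lmild woztv esiob xlx rtv rknff ngp dcvbq xjyho
Hunk 5: at line 8 remove [ngp] add [gmu,jhtfi,mgqzq] -> 13 lines: bre srwkb lmild woztv esiob xlx rtv rknff gmu jhtfi mgqzq dcvbq xjyho
Final line count: 13

Answer: 13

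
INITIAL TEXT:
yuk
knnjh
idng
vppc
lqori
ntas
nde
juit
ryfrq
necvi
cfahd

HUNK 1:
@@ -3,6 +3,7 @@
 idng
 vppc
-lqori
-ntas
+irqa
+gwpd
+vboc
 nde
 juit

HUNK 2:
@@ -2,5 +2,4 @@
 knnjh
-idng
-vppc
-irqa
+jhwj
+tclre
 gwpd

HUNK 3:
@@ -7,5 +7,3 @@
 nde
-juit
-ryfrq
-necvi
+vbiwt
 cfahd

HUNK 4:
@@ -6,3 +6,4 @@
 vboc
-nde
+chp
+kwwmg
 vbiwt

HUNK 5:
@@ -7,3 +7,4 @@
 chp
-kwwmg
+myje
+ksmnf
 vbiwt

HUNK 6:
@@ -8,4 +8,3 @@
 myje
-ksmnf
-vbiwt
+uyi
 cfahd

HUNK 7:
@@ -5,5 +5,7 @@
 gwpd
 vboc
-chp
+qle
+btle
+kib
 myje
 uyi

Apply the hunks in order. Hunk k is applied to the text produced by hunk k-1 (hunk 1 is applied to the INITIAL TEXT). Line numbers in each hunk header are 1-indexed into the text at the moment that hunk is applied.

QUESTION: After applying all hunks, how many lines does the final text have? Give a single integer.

Hunk 1: at line 3 remove [lqori,ntas] add [irqa,gwpd,vboc] -> 12 lines: yuk knnjh idng vppc irqa gwpd vboc nde juit ryfrq necvi cfahd
Hunk 2: at line 2 remove [idng,vppc,irqa] add [jhwj,tclre] -> 11 lines: yuk knnjh jhwj tclre gwpd vboc nde juit ryfrq necvi cfahd
Hunk 3: at line 7 remove [juit,ryfrq,necvi] add [vbiwt] -> 9 lines: yuk knnjh jhwj tclre gwpd vboc nde vbiwt cfahd
Hunk 4: at line 6 remove [nde] add [chp,kwwmg] -> 10 lines: yuk knnjh jhwj tclre gwpd vboc chp kwwmg vbiwt cfahd
Hunk 5: at line 7 remove [kwwmg] add [myje,ksmnf] -> 11 lines: yuk knnjh jhwj tclre gwpd vboc chp myje ksmnf vbiwt cfahd
Hunk 6: at line 8 remove [ksmnf,vbiwt] add [uyi] -> 10 lines: yuk knnjh jhwj tclre gwpd vboc chp myje uyi cfahd
Hunk 7: at line 5 remove [chp] add [qle,btle,kib] -> 12 lines: yuk knnjh jhwj tclre gwpd vboc qle btle kib myje uyi cfahd
Final line count: 12

Answer: 12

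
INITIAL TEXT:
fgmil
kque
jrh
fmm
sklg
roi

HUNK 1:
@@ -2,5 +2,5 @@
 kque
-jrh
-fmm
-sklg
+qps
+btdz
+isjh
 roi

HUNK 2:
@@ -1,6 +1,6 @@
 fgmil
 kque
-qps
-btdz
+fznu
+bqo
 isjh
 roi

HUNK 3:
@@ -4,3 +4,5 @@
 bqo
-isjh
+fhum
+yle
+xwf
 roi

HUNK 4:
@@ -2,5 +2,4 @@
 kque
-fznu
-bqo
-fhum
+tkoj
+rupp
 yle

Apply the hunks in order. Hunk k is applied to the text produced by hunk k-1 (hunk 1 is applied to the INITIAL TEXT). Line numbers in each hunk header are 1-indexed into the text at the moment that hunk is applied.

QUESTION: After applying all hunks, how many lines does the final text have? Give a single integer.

Hunk 1: at line 2 remove [jrh,fmm,sklg] add [qps,btdz,isjh] -> 6 lines: fgmil kque qps btdz isjh roi
Hunk 2: at line 1 remove [qps,btdz] add [fznu,bqo] -> 6 lines: fgmil kque fznu bqo isjh roi
Hunk 3: at line 4 remove [isjh] add [fhum,yle,xwf] -> 8 lines: fgmil kque fznu bqo fhum yle xwf roi
Hunk 4: at line 2 remove [fznu,bqo,fhum] add [tkoj,rupp] -> 7 lines: fgmil kque tkoj rupp yle xwf roi
Final line count: 7

Answer: 7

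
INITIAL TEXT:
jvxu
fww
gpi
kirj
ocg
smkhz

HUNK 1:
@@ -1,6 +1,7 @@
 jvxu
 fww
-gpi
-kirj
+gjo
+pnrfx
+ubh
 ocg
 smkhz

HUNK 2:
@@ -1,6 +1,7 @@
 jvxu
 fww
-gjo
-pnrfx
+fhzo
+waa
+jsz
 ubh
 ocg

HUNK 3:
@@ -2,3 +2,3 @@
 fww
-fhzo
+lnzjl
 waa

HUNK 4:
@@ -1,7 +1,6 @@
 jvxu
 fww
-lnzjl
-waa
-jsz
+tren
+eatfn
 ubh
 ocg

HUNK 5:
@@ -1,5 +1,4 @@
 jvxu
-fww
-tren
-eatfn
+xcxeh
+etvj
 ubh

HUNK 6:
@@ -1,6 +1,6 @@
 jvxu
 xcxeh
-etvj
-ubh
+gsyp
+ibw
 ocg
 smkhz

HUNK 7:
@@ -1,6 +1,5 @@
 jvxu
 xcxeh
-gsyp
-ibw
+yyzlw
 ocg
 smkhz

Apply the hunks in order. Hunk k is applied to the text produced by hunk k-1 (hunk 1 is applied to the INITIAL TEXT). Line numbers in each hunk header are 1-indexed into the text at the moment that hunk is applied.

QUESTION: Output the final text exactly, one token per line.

Answer: jvxu
xcxeh
yyzlw
ocg
smkhz

Derivation:
Hunk 1: at line 1 remove [gpi,kirj] add [gjo,pnrfx,ubh] -> 7 lines: jvxu fww gjo pnrfx ubh ocg smkhz
Hunk 2: at line 1 remove [gjo,pnrfx] add [fhzo,waa,jsz] -> 8 lines: jvxu fww fhzo waa jsz ubh ocg smkhz
Hunk 3: at line 2 remove [fhzo] add [lnzjl] -> 8 lines: jvxu fww lnzjl waa jsz ubh ocg smkhz
Hunk 4: at line 1 remove [lnzjl,waa,jsz] add [tren,eatfn] -> 7 lines: jvxu fww tren eatfn ubh ocg smkhz
Hunk 5: at line 1 remove [fww,tren,eatfn] add [xcxeh,etvj] -> 6 lines: jvxu xcxeh etvj ubh ocg smkhz
Hunk 6: at line 1 remove [etvj,ubh] add [gsyp,ibw] -> 6 lines: jvxu xcxeh gsyp ibw ocg smkhz
Hunk 7: at line 1 remove [gsyp,ibw] add [yyzlw] -> 5 lines: jvxu xcxeh yyzlw ocg smkhz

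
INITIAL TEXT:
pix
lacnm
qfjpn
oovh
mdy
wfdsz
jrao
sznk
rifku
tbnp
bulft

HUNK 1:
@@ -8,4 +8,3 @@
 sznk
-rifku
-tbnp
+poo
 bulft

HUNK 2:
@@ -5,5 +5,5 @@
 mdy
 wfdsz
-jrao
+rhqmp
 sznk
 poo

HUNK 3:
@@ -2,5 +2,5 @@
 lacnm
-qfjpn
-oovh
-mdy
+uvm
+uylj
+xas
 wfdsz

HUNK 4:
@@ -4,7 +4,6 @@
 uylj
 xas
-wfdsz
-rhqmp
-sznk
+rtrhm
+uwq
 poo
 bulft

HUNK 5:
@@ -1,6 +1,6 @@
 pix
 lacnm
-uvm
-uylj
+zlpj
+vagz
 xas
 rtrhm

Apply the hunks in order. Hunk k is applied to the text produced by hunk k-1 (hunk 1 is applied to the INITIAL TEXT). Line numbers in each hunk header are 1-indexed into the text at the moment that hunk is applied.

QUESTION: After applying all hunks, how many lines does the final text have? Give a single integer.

Hunk 1: at line 8 remove [rifku,tbnp] add [poo] -> 10 lines: pix lacnm qfjpn oovh mdy wfdsz jrao sznk poo bulft
Hunk 2: at line 5 remove [jrao] add [rhqmp] -> 10 lines: pix lacnm qfjpn oovh mdy wfdsz rhqmp sznk poo bulft
Hunk 3: at line 2 remove [qfjpn,oovh,mdy] add [uvm,uylj,xas] -> 10 lines: pix lacnm uvm uylj xas wfdsz rhqmp sznk poo bulft
Hunk 4: at line 4 remove [wfdsz,rhqmp,sznk] add [rtrhm,uwq] -> 9 lines: pix lacnm uvm uylj xas rtrhm uwq poo bulft
Hunk 5: at line 1 remove [uvm,uylj] add [zlpj,vagz] -> 9 lines: pix lacnm zlpj vagz xas rtrhm uwq poo bulft
Final line count: 9

Answer: 9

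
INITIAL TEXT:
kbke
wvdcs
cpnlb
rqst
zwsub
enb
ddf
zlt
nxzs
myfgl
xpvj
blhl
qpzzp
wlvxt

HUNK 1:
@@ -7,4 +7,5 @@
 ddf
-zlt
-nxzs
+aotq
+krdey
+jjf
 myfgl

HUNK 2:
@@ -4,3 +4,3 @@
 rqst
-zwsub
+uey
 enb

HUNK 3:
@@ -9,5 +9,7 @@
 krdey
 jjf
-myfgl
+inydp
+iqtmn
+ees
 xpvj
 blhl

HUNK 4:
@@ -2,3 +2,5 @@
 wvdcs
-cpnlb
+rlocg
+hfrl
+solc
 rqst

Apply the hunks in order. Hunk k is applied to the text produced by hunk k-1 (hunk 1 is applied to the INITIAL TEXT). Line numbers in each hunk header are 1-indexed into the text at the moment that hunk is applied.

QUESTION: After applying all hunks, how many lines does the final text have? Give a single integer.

Answer: 19

Derivation:
Hunk 1: at line 7 remove [zlt,nxzs] add [aotq,krdey,jjf] -> 15 lines: kbke wvdcs cpnlb rqst zwsub enb ddf aotq krdey jjf myfgl xpvj blhl qpzzp wlvxt
Hunk 2: at line 4 remove [zwsub] add [uey] -> 15 lines: kbke wvdcs cpnlb rqst uey enb ddf aotq krdey jjf myfgl xpvj blhl qpzzp wlvxt
Hunk 3: at line 9 remove [myfgl] add [inydp,iqtmn,ees] -> 17 lines: kbke wvdcs cpnlb rqst uey enb ddf aotq krdey jjf inydp iqtmn ees xpvj blhl qpzzp wlvxt
Hunk 4: at line 2 remove [cpnlb] add [rlocg,hfrl,solc] -> 19 lines: kbke wvdcs rlocg hfrl solc rqst uey enb ddf aotq krdey jjf inydp iqtmn ees xpvj blhl qpzzp wlvxt
Final line count: 19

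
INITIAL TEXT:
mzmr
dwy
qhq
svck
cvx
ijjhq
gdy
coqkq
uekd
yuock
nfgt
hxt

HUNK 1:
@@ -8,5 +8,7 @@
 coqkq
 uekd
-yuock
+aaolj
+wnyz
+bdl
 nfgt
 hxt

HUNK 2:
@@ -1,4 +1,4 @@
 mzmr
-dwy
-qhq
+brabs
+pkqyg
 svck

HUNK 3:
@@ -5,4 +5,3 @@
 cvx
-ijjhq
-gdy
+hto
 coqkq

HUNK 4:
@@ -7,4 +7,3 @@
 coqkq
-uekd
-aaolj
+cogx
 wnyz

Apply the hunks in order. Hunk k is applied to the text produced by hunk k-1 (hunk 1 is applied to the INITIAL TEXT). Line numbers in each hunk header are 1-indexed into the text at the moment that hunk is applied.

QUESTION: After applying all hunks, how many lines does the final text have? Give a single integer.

Hunk 1: at line 8 remove [yuock] add [aaolj,wnyz,bdl] -> 14 lines: mzmr dwy qhq svck cvx ijjhq gdy coqkq uekd aaolj wnyz bdl nfgt hxt
Hunk 2: at line 1 remove [dwy,qhq] add [brabs,pkqyg] -> 14 lines: mzmr brabs pkqyg svck cvx ijjhq gdy coqkq uekd aaolj wnyz bdl nfgt hxt
Hunk 3: at line 5 remove [ijjhq,gdy] add [hto] -> 13 lines: mzmr brabs pkqyg svck cvx hto coqkq uekd aaolj wnyz bdl nfgt hxt
Hunk 4: at line 7 remove [uekd,aaolj] add [cogx] -> 12 lines: mzmr brabs pkqyg svck cvx hto coqkq cogx wnyz bdl nfgt hxt
Final line count: 12

Answer: 12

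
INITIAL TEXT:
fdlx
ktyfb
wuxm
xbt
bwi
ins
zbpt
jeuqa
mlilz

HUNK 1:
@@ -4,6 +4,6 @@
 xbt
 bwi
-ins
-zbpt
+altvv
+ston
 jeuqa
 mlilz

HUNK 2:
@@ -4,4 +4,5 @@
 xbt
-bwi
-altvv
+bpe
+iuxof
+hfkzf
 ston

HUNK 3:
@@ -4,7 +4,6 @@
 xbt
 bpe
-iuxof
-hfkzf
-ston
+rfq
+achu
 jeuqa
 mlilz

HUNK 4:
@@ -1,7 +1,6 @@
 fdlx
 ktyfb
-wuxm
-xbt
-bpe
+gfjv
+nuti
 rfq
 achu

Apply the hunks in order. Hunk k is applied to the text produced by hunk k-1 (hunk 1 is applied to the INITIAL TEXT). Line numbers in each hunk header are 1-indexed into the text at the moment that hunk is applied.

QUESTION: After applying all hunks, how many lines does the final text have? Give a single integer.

Answer: 8

Derivation:
Hunk 1: at line 4 remove [ins,zbpt] add [altvv,ston] -> 9 lines: fdlx ktyfb wuxm xbt bwi altvv ston jeuqa mlilz
Hunk 2: at line 4 remove [bwi,altvv] add [bpe,iuxof,hfkzf] -> 10 lines: fdlx ktyfb wuxm xbt bpe iuxof hfkzf ston jeuqa mlilz
Hunk 3: at line 4 remove [iuxof,hfkzf,ston] add [rfq,achu] -> 9 lines: fdlx ktyfb wuxm xbt bpe rfq achu jeuqa mlilz
Hunk 4: at line 1 remove [wuxm,xbt,bpe] add [gfjv,nuti] -> 8 lines: fdlx ktyfb gfjv nuti rfq achu jeuqa mlilz
Final line count: 8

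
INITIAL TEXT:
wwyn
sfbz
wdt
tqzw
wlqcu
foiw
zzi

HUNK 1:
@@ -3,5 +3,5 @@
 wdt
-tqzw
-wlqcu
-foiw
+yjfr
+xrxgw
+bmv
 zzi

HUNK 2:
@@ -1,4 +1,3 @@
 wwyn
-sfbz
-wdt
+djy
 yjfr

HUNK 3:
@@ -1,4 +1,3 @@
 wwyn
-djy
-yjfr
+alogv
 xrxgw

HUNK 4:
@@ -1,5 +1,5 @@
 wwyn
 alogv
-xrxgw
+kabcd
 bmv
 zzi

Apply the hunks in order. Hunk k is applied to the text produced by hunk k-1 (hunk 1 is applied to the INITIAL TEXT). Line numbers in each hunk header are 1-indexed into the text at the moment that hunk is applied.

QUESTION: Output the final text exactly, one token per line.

Answer: wwyn
alogv
kabcd
bmv
zzi

Derivation:
Hunk 1: at line 3 remove [tqzw,wlqcu,foiw] add [yjfr,xrxgw,bmv] -> 7 lines: wwyn sfbz wdt yjfr xrxgw bmv zzi
Hunk 2: at line 1 remove [sfbz,wdt] add [djy] -> 6 lines: wwyn djy yjfr xrxgw bmv zzi
Hunk 3: at line 1 remove [djy,yjfr] add [alogv] -> 5 lines: wwyn alogv xrxgw bmv zzi
Hunk 4: at line 1 remove [xrxgw] add [kabcd] -> 5 lines: wwyn alogv kabcd bmv zzi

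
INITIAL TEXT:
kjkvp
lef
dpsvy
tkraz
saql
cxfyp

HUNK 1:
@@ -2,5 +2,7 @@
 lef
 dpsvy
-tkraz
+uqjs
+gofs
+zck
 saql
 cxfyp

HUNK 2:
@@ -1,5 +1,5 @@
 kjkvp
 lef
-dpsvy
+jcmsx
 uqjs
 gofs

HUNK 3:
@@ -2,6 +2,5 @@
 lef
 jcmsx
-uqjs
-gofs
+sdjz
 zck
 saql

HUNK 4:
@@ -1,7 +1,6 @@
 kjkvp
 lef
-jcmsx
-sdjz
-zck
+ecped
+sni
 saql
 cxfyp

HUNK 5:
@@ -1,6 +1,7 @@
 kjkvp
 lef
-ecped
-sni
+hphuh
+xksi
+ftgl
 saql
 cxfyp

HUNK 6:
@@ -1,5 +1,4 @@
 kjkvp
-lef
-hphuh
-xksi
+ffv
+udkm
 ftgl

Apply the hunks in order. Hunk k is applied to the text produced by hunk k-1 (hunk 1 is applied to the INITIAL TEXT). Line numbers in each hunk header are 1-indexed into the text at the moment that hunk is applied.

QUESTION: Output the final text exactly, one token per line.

Hunk 1: at line 2 remove [tkraz] add [uqjs,gofs,zck] -> 8 lines: kjkvp lef dpsvy uqjs gofs zck saql cxfyp
Hunk 2: at line 1 remove [dpsvy] add [jcmsx] -> 8 lines: kjkvp lef jcmsx uqjs gofs zck saql cxfyp
Hunk 3: at line 2 remove [uqjs,gofs] add [sdjz] -> 7 lines: kjkvp lef jcmsx sdjz zck saql cxfyp
Hunk 4: at line 1 remove [jcmsx,sdjz,zck] add [ecped,sni] -> 6 lines: kjkvp lef ecped sni saql cxfyp
Hunk 5: at line 1 remove [ecped,sni] add [hphuh,xksi,ftgl] -> 7 lines: kjkvp lef hphuh xksi ftgl saql cxfyp
Hunk 6: at line 1 remove [lef,hphuh,xksi] add [ffv,udkm] -> 6 lines: kjkvp ffv udkm ftgl saql cxfyp

Answer: kjkvp
ffv
udkm
ftgl
saql
cxfyp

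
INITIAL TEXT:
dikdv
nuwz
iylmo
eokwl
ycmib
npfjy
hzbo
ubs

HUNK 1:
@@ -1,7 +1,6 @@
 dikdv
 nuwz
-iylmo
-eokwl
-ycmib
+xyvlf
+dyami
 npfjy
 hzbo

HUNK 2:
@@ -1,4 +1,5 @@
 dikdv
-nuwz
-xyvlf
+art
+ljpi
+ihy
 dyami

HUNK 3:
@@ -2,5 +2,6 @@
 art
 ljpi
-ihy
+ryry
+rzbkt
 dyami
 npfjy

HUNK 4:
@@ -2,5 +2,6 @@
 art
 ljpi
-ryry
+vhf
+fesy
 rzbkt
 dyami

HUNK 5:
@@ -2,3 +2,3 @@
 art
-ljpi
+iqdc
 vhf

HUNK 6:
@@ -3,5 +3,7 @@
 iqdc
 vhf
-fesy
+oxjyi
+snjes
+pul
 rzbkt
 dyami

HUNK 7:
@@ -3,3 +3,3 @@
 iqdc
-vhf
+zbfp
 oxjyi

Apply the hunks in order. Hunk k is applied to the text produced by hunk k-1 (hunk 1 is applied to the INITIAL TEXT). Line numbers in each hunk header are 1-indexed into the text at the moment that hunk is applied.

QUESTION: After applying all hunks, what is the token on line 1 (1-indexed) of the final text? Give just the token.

Answer: dikdv

Derivation:
Hunk 1: at line 1 remove [iylmo,eokwl,ycmib] add [xyvlf,dyami] -> 7 lines: dikdv nuwz xyvlf dyami npfjy hzbo ubs
Hunk 2: at line 1 remove [nuwz,xyvlf] add [art,ljpi,ihy] -> 8 lines: dikdv art ljpi ihy dyami npfjy hzbo ubs
Hunk 3: at line 2 remove [ihy] add [ryry,rzbkt] -> 9 lines: dikdv art ljpi ryry rzbkt dyami npfjy hzbo ubs
Hunk 4: at line 2 remove [ryry] add [vhf,fesy] -> 10 lines: dikdv art ljpi vhf fesy rzbkt dyami npfjy hzbo ubs
Hunk 5: at line 2 remove [ljpi] add [iqdc] -> 10 lines: dikdv art iqdc vhf fesy rzbkt dyami npfjy hzbo ubs
Hunk 6: at line 3 remove [fesy] add [oxjyi,snjes,pul] -> 12 lines: dikdv art iqdc vhf oxjyi snjes pul rzbkt dyami npfjy hzbo ubs
Hunk 7: at line 3 remove [vhf] add [zbfp] -> 12 lines: dikdv art iqdc zbfp oxjyi snjes pul rzbkt dyami npfjy hzbo ubs
Final line 1: dikdv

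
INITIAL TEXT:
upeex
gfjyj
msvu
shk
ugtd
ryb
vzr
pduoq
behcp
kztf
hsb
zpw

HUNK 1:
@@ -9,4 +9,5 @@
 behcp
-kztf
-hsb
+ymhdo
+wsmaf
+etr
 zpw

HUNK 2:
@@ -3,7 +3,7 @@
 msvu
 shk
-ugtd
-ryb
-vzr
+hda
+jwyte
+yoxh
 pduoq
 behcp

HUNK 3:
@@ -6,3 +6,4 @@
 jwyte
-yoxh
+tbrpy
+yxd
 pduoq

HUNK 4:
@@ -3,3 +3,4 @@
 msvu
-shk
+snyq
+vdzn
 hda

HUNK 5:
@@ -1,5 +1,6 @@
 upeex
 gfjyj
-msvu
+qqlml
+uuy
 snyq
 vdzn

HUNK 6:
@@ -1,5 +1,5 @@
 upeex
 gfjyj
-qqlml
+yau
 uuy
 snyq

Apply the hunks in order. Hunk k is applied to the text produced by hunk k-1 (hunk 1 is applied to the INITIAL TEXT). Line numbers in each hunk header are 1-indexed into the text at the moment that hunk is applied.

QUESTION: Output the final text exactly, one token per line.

Hunk 1: at line 9 remove [kztf,hsb] add [ymhdo,wsmaf,etr] -> 13 lines: upeex gfjyj msvu shk ugtd ryb vzr pduoq behcp ymhdo wsmaf etr zpw
Hunk 2: at line 3 remove [ugtd,ryb,vzr] add [hda,jwyte,yoxh] -> 13 lines: upeex gfjyj msvu shk hda jwyte yoxh pduoq behcp ymhdo wsmaf etr zpw
Hunk 3: at line 6 remove [yoxh] add [tbrpy,yxd] -> 14 lines: upeex gfjyj msvu shk hda jwyte tbrpy yxd pduoq behcp ymhdo wsmaf etr zpw
Hunk 4: at line 3 remove [shk] add [snyq,vdzn] -> 15 lines: upeex gfjyj msvu snyq vdzn hda jwyte tbrpy yxd pduoq behcp ymhdo wsmaf etr zpw
Hunk 5: at line 1 remove [msvu] add [qqlml,uuy] -> 16 lines: upeex gfjyj qqlml uuy snyq vdzn hda jwyte tbrpy yxd pduoq behcp ymhdo wsmaf etr zpw
Hunk 6: at line 1 remove [qqlml] add [yau] -> 16 lines: upeex gfjyj yau uuy snyq vdzn hda jwyte tbrpy yxd pduoq behcp ymhdo wsmaf etr zpw

Answer: upeex
gfjyj
yau
uuy
snyq
vdzn
hda
jwyte
tbrpy
yxd
pduoq
behcp
ymhdo
wsmaf
etr
zpw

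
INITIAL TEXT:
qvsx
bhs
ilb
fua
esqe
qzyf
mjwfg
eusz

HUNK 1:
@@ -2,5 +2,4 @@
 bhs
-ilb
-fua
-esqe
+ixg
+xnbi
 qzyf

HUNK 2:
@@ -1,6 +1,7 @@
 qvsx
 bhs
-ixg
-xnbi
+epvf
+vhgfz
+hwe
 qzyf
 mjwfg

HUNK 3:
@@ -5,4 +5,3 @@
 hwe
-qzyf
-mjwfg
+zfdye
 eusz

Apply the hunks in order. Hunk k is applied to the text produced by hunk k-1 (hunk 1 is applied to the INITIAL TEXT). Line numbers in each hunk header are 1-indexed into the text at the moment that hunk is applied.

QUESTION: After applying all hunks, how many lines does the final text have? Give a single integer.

Hunk 1: at line 2 remove [ilb,fua,esqe] add [ixg,xnbi] -> 7 lines: qvsx bhs ixg xnbi qzyf mjwfg eusz
Hunk 2: at line 1 remove [ixg,xnbi] add [epvf,vhgfz,hwe] -> 8 lines: qvsx bhs epvf vhgfz hwe qzyf mjwfg eusz
Hunk 3: at line 5 remove [qzyf,mjwfg] add [zfdye] -> 7 lines: qvsx bhs epvf vhgfz hwe zfdye eusz
Final line count: 7

Answer: 7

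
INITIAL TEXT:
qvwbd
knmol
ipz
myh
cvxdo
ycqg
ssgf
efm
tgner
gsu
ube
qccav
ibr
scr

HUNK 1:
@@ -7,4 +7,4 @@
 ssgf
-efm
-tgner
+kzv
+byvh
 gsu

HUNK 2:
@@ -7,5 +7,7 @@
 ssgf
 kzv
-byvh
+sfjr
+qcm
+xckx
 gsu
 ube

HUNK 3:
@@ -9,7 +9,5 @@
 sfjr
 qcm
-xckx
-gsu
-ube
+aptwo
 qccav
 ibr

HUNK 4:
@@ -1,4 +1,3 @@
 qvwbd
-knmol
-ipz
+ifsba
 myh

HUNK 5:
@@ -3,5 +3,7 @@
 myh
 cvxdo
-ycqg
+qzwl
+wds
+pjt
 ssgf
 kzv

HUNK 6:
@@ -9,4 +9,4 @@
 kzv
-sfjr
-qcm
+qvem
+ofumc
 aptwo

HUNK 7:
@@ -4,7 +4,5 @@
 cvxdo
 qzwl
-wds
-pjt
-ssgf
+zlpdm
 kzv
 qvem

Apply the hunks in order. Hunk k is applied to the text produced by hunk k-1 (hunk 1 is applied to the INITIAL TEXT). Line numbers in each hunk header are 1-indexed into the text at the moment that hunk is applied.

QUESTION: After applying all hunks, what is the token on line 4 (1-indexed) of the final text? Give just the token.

Hunk 1: at line 7 remove [efm,tgner] add [kzv,byvh] -> 14 lines: qvwbd knmol ipz myh cvxdo ycqg ssgf kzv byvh gsu ube qccav ibr scr
Hunk 2: at line 7 remove [byvh] add [sfjr,qcm,xckx] -> 16 lines: qvwbd knmol ipz myh cvxdo ycqg ssgf kzv sfjr qcm xckx gsu ube qccav ibr scr
Hunk 3: at line 9 remove [xckx,gsu,ube] add [aptwo] -> 14 lines: qvwbd knmol ipz myh cvxdo ycqg ssgf kzv sfjr qcm aptwo qccav ibr scr
Hunk 4: at line 1 remove [knmol,ipz] add [ifsba] -> 13 lines: qvwbd ifsba myh cvxdo ycqg ssgf kzv sfjr qcm aptwo qccav ibr scr
Hunk 5: at line 3 remove [ycqg] add [qzwl,wds,pjt] -> 15 lines: qvwbd ifsba myh cvxdo qzwl wds pjt ssgf kzv sfjr qcm aptwo qccav ibr scr
Hunk 6: at line 9 remove [sfjr,qcm] add [qvem,ofumc] -> 15 lines: qvwbd ifsba myh cvxdo qzwl wds pjt ssgf kzv qvem ofumc aptwo qccav ibr scr
Hunk 7: at line 4 remove [wds,pjt,ssgf] add [zlpdm] -> 13 lines: qvwbd ifsba myh cvxdo qzwl zlpdm kzv qvem ofumc aptwo qccav ibr scr
Final line 4: cvxdo

Answer: cvxdo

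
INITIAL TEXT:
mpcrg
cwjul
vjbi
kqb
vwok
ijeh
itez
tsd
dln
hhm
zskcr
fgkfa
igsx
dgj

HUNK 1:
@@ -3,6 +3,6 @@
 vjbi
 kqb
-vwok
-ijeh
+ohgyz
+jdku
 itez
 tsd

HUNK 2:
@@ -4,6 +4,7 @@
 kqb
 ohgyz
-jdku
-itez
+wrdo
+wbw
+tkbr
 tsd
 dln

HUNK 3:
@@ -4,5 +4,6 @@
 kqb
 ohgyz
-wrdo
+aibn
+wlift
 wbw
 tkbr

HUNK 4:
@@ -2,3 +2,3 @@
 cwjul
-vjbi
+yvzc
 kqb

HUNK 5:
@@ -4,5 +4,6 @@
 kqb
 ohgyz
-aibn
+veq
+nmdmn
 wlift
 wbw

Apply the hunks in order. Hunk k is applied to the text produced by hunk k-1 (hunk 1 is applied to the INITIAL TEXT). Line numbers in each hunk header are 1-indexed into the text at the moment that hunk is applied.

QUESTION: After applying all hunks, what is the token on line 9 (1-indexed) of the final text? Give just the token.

Answer: wbw

Derivation:
Hunk 1: at line 3 remove [vwok,ijeh] add [ohgyz,jdku] -> 14 lines: mpcrg cwjul vjbi kqb ohgyz jdku itez tsd dln hhm zskcr fgkfa igsx dgj
Hunk 2: at line 4 remove [jdku,itez] add [wrdo,wbw,tkbr] -> 15 lines: mpcrg cwjul vjbi kqb ohgyz wrdo wbw tkbr tsd dln hhm zskcr fgkfa igsx dgj
Hunk 3: at line 4 remove [wrdo] add [aibn,wlift] -> 16 lines: mpcrg cwjul vjbi kqb ohgyz aibn wlift wbw tkbr tsd dln hhm zskcr fgkfa igsx dgj
Hunk 4: at line 2 remove [vjbi] add [yvzc] -> 16 lines: mpcrg cwjul yvzc kqb ohgyz aibn wlift wbw tkbr tsd dln hhm zskcr fgkfa igsx dgj
Hunk 5: at line 4 remove [aibn] add [veq,nmdmn] -> 17 lines: mpcrg cwjul yvzc kqb ohgyz veq nmdmn wlift wbw tkbr tsd dln hhm zskcr fgkfa igsx dgj
Final line 9: wbw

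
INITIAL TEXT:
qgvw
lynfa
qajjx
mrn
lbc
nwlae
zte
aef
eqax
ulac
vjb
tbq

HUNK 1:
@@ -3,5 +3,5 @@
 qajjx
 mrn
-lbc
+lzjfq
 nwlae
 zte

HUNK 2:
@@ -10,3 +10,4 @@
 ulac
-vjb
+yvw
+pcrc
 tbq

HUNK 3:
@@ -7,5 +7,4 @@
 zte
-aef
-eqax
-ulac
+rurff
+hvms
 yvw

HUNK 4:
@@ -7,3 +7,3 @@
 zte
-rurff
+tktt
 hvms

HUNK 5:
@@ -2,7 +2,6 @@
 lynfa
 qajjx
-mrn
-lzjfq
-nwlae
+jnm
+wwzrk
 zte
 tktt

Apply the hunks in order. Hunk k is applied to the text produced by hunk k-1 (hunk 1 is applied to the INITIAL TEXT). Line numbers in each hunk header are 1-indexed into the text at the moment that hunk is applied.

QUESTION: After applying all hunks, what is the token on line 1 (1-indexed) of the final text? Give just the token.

Hunk 1: at line 3 remove [lbc] add [lzjfq] -> 12 lines: qgvw lynfa qajjx mrn lzjfq nwlae zte aef eqax ulac vjb tbq
Hunk 2: at line 10 remove [vjb] add [yvw,pcrc] -> 13 lines: qgvw lynfa qajjx mrn lzjfq nwlae zte aef eqax ulac yvw pcrc tbq
Hunk 3: at line 7 remove [aef,eqax,ulac] add [rurff,hvms] -> 12 lines: qgvw lynfa qajjx mrn lzjfq nwlae zte rurff hvms yvw pcrc tbq
Hunk 4: at line 7 remove [rurff] add [tktt] -> 12 lines: qgvw lynfa qajjx mrn lzjfq nwlae zte tktt hvms yvw pcrc tbq
Hunk 5: at line 2 remove [mrn,lzjfq,nwlae] add [jnm,wwzrk] -> 11 lines: qgvw lynfa qajjx jnm wwzrk zte tktt hvms yvw pcrc tbq
Final line 1: qgvw

Answer: qgvw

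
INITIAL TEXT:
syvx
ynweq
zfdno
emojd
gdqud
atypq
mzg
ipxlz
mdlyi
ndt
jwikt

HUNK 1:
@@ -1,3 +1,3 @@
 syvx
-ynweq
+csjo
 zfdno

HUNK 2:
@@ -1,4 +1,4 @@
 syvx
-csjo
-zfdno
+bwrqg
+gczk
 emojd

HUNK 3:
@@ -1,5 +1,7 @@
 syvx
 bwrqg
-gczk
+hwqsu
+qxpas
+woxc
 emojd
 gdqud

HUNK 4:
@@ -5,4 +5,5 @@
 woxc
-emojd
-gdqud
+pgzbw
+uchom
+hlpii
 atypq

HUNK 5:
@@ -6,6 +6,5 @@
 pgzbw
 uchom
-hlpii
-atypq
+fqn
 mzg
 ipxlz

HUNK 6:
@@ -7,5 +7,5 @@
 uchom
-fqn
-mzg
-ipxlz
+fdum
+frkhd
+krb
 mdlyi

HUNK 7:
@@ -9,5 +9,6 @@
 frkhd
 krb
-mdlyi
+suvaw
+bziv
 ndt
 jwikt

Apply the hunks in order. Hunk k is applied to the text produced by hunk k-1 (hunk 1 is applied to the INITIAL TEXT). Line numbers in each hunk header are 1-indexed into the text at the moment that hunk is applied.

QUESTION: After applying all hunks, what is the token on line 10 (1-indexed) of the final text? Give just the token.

Hunk 1: at line 1 remove [ynweq] add [csjo] -> 11 lines: syvx csjo zfdno emojd gdqud atypq mzg ipxlz mdlyi ndt jwikt
Hunk 2: at line 1 remove [csjo,zfdno] add [bwrqg,gczk] -> 11 lines: syvx bwrqg gczk emojd gdqud atypq mzg ipxlz mdlyi ndt jwikt
Hunk 3: at line 1 remove [gczk] add [hwqsu,qxpas,woxc] -> 13 lines: syvx bwrqg hwqsu qxpas woxc emojd gdqud atypq mzg ipxlz mdlyi ndt jwikt
Hunk 4: at line 5 remove [emojd,gdqud] add [pgzbw,uchom,hlpii] -> 14 lines: syvx bwrqg hwqsu qxpas woxc pgzbw uchom hlpii atypq mzg ipxlz mdlyi ndt jwikt
Hunk 5: at line 6 remove [hlpii,atypq] add [fqn] -> 13 lines: syvx bwrqg hwqsu qxpas woxc pgzbw uchom fqn mzg ipxlz mdlyi ndt jwikt
Hunk 6: at line 7 remove [fqn,mzg,ipxlz] add [fdum,frkhd,krb] -> 13 lines: syvx bwrqg hwqsu qxpas woxc pgzbw uchom fdum frkhd krb mdlyi ndt jwikt
Hunk 7: at line 9 remove [mdlyi] add [suvaw,bziv] -> 14 lines: syvx bwrqg hwqsu qxpas woxc pgzbw uchom fdum frkhd krb suvaw bziv ndt jwikt
Final line 10: krb

Answer: krb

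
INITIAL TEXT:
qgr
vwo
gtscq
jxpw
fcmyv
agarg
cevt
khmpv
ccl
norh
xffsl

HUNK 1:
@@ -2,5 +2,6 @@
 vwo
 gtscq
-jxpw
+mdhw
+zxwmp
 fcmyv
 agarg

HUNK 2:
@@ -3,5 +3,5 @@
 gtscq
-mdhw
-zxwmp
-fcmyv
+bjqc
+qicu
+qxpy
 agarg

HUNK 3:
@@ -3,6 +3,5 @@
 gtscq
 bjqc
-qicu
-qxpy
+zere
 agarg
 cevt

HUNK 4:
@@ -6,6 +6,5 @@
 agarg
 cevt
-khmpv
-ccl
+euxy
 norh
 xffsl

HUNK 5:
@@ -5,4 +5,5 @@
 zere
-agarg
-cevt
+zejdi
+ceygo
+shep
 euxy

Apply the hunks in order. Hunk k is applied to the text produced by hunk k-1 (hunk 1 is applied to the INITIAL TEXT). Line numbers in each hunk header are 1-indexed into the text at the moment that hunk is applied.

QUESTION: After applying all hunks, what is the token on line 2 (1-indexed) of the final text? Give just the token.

Answer: vwo

Derivation:
Hunk 1: at line 2 remove [jxpw] add [mdhw,zxwmp] -> 12 lines: qgr vwo gtscq mdhw zxwmp fcmyv agarg cevt khmpv ccl norh xffsl
Hunk 2: at line 3 remove [mdhw,zxwmp,fcmyv] add [bjqc,qicu,qxpy] -> 12 lines: qgr vwo gtscq bjqc qicu qxpy agarg cevt khmpv ccl norh xffsl
Hunk 3: at line 3 remove [qicu,qxpy] add [zere] -> 11 lines: qgr vwo gtscq bjqc zere agarg cevt khmpv ccl norh xffsl
Hunk 4: at line 6 remove [khmpv,ccl] add [euxy] -> 10 lines: qgr vwo gtscq bjqc zere agarg cevt euxy norh xffsl
Hunk 5: at line 5 remove [agarg,cevt] add [zejdi,ceygo,shep] -> 11 lines: qgr vwo gtscq bjqc zere zejdi ceygo shep euxy norh xffsl
Final line 2: vwo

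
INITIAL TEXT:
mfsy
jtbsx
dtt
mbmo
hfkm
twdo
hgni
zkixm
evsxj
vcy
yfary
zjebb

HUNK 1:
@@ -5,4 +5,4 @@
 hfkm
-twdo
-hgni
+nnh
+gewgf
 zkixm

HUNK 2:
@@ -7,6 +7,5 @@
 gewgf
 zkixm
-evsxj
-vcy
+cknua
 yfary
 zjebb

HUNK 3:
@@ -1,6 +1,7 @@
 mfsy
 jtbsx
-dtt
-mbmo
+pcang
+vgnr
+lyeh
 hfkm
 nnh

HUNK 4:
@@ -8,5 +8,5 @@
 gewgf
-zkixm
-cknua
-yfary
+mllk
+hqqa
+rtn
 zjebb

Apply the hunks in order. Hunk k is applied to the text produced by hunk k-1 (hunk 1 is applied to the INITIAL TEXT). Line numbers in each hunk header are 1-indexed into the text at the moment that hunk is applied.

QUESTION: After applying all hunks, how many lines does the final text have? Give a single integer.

Answer: 12

Derivation:
Hunk 1: at line 5 remove [twdo,hgni] add [nnh,gewgf] -> 12 lines: mfsy jtbsx dtt mbmo hfkm nnh gewgf zkixm evsxj vcy yfary zjebb
Hunk 2: at line 7 remove [evsxj,vcy] add [cknua] -> 11 lines: mfsy jtbsx dtt mbmo hfkm nnh gewgf zkixm cknua yfary zjebb
Hunk 3: at line 1 remove [dtt,mbmo] add [pcang,vgnr,lyeh] -> 12 lines: mfsy jtbsx pcang vgnr lyeh hfkm nnh gewgf zkixm cknua yfary zjebb
Hunk 4: at line 8 remove [zkixm,cknua,yfary] add [mllk,hqqa,rtn] -> 12 lines: mfsy jtbsx pcang vgnr lyeh hfkm nnh gewgf mllk hqqa rtn zjebb
Final line count: 12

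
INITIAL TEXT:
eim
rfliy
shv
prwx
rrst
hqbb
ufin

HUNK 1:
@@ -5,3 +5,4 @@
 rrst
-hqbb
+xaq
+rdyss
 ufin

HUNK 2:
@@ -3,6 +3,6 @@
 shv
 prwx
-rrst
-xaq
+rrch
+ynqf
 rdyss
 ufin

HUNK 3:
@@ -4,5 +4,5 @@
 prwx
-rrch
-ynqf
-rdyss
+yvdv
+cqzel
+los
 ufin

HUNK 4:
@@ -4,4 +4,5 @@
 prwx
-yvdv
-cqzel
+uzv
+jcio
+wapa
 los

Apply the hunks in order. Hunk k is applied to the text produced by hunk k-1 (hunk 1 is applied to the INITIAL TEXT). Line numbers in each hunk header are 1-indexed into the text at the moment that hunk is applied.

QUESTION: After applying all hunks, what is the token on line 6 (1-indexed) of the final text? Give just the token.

Hunk 1: at line 5 remove [hqbb] add [xaq,rdyss] -> 8 lines: eim rfliy shv prwx rrst xaq rdyss ufin
Hunk 2: at line 3 remove [rrst,xaq] add [rrch,ynqf] -> 8 lines: eim rfliy shv prwx rrch ynqf rdyss ufin
Hunk 3: at line 4 remove [rrch,ynqf,rdyss] add [yvdv,cqzel,los] -> 8 lines: eim rfliy shv prwx yvdv cqzel los ufin
Hunk 4: at line 4 remove [yvdv,cqzel] add [uzv,jcio,wapa] -> 9 lines: eim rfliy shv prwx uzv jcio wapa los ufin
Final line 6: jcio

Answer: jcio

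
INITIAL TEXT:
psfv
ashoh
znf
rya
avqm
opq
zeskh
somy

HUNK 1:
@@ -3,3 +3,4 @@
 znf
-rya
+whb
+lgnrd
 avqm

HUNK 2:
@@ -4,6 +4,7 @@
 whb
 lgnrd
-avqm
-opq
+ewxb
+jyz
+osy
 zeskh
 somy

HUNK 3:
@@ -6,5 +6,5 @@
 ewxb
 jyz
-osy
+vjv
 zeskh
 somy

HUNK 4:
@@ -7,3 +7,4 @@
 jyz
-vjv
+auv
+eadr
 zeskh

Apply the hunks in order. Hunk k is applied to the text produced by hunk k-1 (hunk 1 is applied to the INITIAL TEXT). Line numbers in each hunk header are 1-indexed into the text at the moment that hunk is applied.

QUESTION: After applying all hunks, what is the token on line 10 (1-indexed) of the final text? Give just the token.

Answer: zeskh

Derivation:
Hunk 1: at line 3 remove [rya] add [whb,lgnrd] -> 9 lines: psfv ashoh znf whb lgnrd avqm opq zeskh somy
Hunk 2: at line 4 remove [avqm,opq] add [ewxb,jyz,osy] -> 10 lines: psfv ashoh znf whb lgnrd ewxb jyz osy zeskh somy
Hunk 3: at line 6 remove [osy] add [vjv] -> 10 lines: psfv ashoh znf whb lgnrd ewxb jyz vjv zeskh somy
Hunk 4: at line 7 remove [vjv] add [auv,eadr] -> 11 lines: psfv ashoh znf whb lgnrd ewxb jyz auv eadr zeskh somy
Final line 10: zeskh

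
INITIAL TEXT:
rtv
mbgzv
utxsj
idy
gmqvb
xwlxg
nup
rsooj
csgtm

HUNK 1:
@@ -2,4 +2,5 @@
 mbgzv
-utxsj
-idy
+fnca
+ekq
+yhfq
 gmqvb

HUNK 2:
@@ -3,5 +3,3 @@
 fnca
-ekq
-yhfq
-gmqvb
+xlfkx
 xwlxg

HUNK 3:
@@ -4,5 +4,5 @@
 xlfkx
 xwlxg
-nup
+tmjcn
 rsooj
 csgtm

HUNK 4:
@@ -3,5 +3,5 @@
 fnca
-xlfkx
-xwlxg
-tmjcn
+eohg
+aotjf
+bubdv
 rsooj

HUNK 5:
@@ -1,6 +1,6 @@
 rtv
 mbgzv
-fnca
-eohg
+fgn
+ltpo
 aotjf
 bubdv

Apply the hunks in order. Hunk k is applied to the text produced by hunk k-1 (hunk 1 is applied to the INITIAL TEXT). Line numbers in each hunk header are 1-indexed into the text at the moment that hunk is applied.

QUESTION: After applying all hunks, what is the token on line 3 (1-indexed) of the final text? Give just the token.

Answer: fgn

Derivation:
Hunk 1: at line 2 remove [utxsj,idy] add [fnca,ekq,yhfq] -> 10 lines: rtv mbgzv fnca ekq yhfq gmqvb xwlxg nup rsooj csgtm
Hunk 2: at line 3 remove [ekq,yhfq,gmqvb] add [xlfkx] -> 8 lines: rtv mbgzv fnca xlfkx xwlxg nup rsooj csgtm
Hunk 3: at line 4 remove [nup] add [tmjcn] -> 8 lines: rtv mbgzv fnca xlfkx xwlxg tmjcn rsooj csgtm
Hunk 4: at line 3 remove [xlfkx,xwlxg,tmjcn] add [eohg,aotjf,bubdv] -> 8 lines: rtv mbgzv fnca eohg aotjf bubdv rsooj csgtm
Hunk 5: at line 1 remove [fnca,eohg] add [fgn,ltpo] -> 8 lines: rtv mbgzv fgn ltpo aotjf bubdv rsooj csgtm
Final line 3: fgn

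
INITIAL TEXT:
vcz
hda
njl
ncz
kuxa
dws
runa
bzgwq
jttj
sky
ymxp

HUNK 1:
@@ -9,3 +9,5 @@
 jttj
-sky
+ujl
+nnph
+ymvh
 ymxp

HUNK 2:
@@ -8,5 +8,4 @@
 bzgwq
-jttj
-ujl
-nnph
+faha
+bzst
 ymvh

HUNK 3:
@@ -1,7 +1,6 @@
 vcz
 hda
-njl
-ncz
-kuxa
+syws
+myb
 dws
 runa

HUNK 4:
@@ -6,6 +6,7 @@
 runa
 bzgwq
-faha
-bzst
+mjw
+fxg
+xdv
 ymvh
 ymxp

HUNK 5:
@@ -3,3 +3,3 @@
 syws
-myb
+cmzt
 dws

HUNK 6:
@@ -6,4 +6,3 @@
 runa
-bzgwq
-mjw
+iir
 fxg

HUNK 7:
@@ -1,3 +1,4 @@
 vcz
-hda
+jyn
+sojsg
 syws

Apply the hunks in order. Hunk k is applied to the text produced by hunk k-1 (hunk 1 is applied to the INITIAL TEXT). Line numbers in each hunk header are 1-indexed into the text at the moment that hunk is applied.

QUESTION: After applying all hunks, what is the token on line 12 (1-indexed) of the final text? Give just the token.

Hunk 1: at line 9 remove [sky] add [ujl,nnph,ymvh] -> 13 lines: vcz hda njl ncz kuxa dws runa bzgwq jttj ujl nnph ymvh ymxp
Hunk 2: at line 8 remove [jttj,ujl,nnph] add [faha,bzst] -> 12 lines: vcz hda njl ncz kuxa dws runa bzgwq faha bzst ymvh ymxp
Hunk 3: at line 1 remove [njl,ncz,kuxa] add [syws,myb] -> 11 lines: vcz hda syws myb dws runa bzgwq faha bzst ymvh ymxp
Hunk 4: at line 6 remove [faha,bzst] add [mjw,fxg,xdv] -> 12 lines: vcz hda syws myb dws runa bzgwq mjw fxg xdv ymvh ymxp
Hunk 5: at line 3 remove [myb] add [cmzt] -> 12 lines: vcz hda syws cmzt dws runa bzgwq mjw fxg xdv ymvh ymxp
Hunk 6: at line 6 remove [bzgwq,mjw] add [iir] -> 11 lines: vcz hda syws cmzt dws runa iir fxg xdv ymvh ymxp
Hunk 7: at line 1 remove [hda] add [jyn,sojsg] -> 12 lines: vcz jyn sojsg syws cmzt dws runa iir fxg xdv ymvh ymxp
Final line 12: ymxp

Answer: ymxp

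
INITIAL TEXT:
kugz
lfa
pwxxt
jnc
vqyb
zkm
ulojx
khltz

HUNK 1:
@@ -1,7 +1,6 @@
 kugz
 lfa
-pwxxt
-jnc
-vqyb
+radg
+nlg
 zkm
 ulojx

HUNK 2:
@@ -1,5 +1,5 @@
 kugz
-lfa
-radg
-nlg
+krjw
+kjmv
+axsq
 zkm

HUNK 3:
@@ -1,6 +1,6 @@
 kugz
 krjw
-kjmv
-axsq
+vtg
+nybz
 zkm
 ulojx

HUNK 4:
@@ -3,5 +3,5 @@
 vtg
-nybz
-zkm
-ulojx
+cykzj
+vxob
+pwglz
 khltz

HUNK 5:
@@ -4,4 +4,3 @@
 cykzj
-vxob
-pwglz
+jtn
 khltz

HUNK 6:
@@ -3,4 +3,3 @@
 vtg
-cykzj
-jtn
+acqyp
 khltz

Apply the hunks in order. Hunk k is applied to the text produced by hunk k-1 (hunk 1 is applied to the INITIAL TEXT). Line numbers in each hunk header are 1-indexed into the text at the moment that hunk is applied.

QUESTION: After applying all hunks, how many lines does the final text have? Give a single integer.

Answer: 5

Derivation:
Hunk 1: at line 1 remove [pwxxt,jnc,vqyb] add [radg,nlg] -> 7 lines: kugz lfa radg nlg zkm ulojx khltz
Hunk 2: at line 1 remove [lfa,radg,nlg] add [krjw,kjmv,axsq] -> 7 lines: kugz krjw kjmv axsq zkm ulojx khltz
Hunk 3: at line 1 remove [kjmv,axsq] add [vtg,nybz] -> 7 lines: kugz krjw vtg nybz zkm ulojx khltz
Hunk 4: at line 3 remove [nybz,zkm,ulojx] add [cykzj,vxob,pwglz] -> 7 lines: kugz krjw vtg cykzj vxob pwglz khltz
Hunk 5: at line 4 remove [vxob,pwglz] add [jtn] -> 6 lines: kugz krjw vtg cykzj jtn khltz
Hunk 6: at line 3 remove [cykzj,jtn] add [acqyp] -> 5 lines: kugz krjw vtg acqyp khltz
Final line count: 5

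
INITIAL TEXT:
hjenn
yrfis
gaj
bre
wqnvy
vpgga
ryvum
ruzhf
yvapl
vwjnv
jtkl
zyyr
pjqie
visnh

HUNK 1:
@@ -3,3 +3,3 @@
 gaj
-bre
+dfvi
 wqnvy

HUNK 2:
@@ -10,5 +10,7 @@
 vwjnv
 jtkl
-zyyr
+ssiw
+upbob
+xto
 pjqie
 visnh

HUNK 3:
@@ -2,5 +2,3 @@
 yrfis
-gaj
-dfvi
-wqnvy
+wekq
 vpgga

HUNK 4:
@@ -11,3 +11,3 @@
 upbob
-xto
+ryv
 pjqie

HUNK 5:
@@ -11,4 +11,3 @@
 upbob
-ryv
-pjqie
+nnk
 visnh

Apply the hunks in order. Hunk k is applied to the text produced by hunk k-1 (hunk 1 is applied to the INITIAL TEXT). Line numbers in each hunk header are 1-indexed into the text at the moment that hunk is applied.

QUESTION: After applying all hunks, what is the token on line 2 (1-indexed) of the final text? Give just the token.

Answer: yrfis

Derivation:
Hunk 1: at line 3 remove [bre] add [dfvi] -> 14 lines: hjenn yrfis gaj dfvi wqnvy vpgga ryvum ruzhf yvapl vwjnv jtkl zyyr pjqie visnh
Hunk 2: at line 10 remove [zyyr] add [ssiw,upbob,xto] -> 16 lines: hjenn yrfis gaj dfvi wqnvy vpgga ryvum ruzhf yvapl vwjnv jtkl ssiw upbob xto pjqie visnh
Hunk 3: at line 2 remove [gaj,dfvi,wqnvy] add [wekq] -> 14 lines: hjenn yrfis wekq vpgga ryvum ruzhf yvapl vwjnv jtkl ssiw upbob xto pjqie visnh
Hunk 4: at line 11 remove [xto] add [ryv] -> 14 lines: hjenn yrfis wekq vpgga ryvum ruzhf yvapl vwjnv jtkl ssiw upbob ryv pjqie visnh
Hunk 5: at line 11 remove [ryv,pjqie] add [nnk] -> 13 lines: hjenn yrfis wekq vpgga ryvum ruzhf yvapl vwjnv jtkl ssiw upbob nnk visnh
Final line 2: yrfis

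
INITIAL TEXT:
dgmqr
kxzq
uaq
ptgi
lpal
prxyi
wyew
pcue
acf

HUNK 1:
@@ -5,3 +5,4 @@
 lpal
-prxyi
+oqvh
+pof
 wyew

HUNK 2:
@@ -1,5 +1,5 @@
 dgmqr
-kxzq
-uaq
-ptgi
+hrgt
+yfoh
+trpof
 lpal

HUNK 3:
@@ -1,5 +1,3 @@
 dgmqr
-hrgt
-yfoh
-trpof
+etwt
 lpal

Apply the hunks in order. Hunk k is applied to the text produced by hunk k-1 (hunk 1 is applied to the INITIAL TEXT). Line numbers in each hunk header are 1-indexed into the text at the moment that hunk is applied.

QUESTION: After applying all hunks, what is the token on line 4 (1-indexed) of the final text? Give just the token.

Answer: oqvh

Derivation:
Hunk 1: at line 5 remove [prxyi] add [oqvh,pof] -> 10 lines: dgmqr kxzq uaq ptgi lpal oqvh pof wyew pcue acf
Hunk 2: at line 1 remove [kxzq,uaq,ptgi] add [hrgt,yfoh,trpof] -> 10 lines: dgmqr hrgt yfoh trpof lpal oqvh pof wyew pcue acf
Hunk 3: at line 1 remove [hrgt,yfoh,trpof] add [etwt] -> 8 lines: dgmqr etwt lpal oqvh pof wyew pcue acf
Final line 4: oqvh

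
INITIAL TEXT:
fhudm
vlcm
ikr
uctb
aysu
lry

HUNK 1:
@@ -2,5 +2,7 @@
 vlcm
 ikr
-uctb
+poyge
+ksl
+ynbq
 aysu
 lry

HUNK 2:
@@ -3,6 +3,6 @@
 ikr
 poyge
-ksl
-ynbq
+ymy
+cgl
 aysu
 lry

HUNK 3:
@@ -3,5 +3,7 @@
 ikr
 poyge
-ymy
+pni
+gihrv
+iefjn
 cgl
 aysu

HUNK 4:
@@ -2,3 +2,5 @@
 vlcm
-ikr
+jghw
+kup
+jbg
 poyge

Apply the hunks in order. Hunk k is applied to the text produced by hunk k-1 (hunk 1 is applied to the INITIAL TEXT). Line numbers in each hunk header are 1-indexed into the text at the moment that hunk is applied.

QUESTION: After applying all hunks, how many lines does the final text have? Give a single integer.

Answer: 12

Derivation:
Hunk 1: at line 2 remove [uctb] add [poyge,ksl,ynbq] -> 8 lines: fhudm vlcm ikr poyge ksl ynbq aysu lry
Hunk 2: at line 3 remove [ksl,ynbq] add [ymy,cgl] -> 8 lines: fhudm vlcm ikr poyge ymy cgl aysu lry
Hunk 3: at line 3 remove [ymy] add [pni,gihrv,iefjn] -> 10 lines: fhudm vlcm ikr poyge pni gihrv iefjn cgl aysu lry
Hunk 4: at line 2 remove [ikr] add [jghw,kup,jbg] -> 12 lines: fhudm vlcm jghw kup jbg poyge pni gihrv iefjn cgl aysu lry
Final line count: 12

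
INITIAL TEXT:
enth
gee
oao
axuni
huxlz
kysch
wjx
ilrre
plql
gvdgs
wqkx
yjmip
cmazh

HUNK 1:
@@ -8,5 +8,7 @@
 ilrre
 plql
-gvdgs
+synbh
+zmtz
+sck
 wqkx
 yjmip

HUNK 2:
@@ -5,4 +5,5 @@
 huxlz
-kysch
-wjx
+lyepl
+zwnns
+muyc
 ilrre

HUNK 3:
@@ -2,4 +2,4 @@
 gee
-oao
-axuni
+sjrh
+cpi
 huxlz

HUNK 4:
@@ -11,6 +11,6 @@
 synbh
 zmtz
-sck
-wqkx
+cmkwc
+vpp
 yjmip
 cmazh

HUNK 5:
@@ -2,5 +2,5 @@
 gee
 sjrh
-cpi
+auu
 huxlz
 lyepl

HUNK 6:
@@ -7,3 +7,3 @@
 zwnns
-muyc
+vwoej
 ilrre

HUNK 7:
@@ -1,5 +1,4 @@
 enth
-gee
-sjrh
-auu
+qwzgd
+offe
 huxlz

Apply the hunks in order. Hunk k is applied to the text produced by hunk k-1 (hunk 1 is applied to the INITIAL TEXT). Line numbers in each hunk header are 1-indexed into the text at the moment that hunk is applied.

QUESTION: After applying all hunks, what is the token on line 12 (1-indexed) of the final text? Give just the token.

Hunk 1: at line 8 remove [gvdgs] add [synbh,zmtz,sck] -> 15 lines: enth gee oao axuni huxlz kysch wjx ilrre plql synbh zmtz sck wqkx yjmip cmazh
Hunk 2: at line 5 remove [kysch,wjx] add [lyepl,zwnns,muyc] -> 16 lines: enth gee oao axuni huxlz lyepl zwnns muyc ilrre plql synbh zmtz sck wqkx yjmip cmazh
Hunk 3: at line 2 remove [oao,axuni] add [sjrh,cpi] -> 16 lines: enth gee sjrh cpi huxlz lyepl zwnns muyc ilrre plql synbh zmtz sck wqkx yjmip cmazh
Hunk 4: at line 11 remove [sck,wqkx] add [cmkwc,vpp] -> 16 lines: enth gee sjrh cpi huxlz lyepl zwnns muyc ilrre plql synbh zmtz cmkwc vpp yjmip cmazh
Hunk 5: at line 2 remove [cpi] add [auu] -> 16 lines: enth gee sjrh auu huxlz lyepl zwnns muyc ilrre plql synbh zmtz cmkwc vpp yjmip cmazh
Hunk 6: at line 7 remove [muyc] add [vwoej] -> 16 lines: enth gee sjrh auu huxlz lyepl zwnns vwoej ilrre plql synbh zmtz cmkwc vpp yjmip cmazh
Hunk 7: at line 1 remove [gee,sjrh,auu] add [qwzgd,offe] -> 15 lines: enth qwzgd offe huxlz lyepl zwnns vwoej ilrre plql synbh zmtz cmkwc vpp yjmip cmazh
Final line 12: cmkwc

Answer: cmkwc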